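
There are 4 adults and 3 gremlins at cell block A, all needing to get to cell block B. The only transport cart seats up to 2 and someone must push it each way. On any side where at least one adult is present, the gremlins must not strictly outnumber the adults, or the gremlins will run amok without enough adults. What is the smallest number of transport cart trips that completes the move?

11

Counting alone: each trip to cell block B takes at most 2 across and each return brings at least 1 back, so after t trips out (and t−1 returns) at most 2t − (t−1) of the 7 are across; that first reaches 7 at t = 6, so at least 11 crossings are needed.
The plan below uses exactly 11 crossings, so it is optimal:
1. 2 gremlins → cell block B.  (cell block A: 4A 1G; cell block B: 0A 2G)
2. 1 gremlin ← cell block A.  (cell block A: 4A 2G; cell block B: 0A 1G)
3. 2 gremlins → cell block B.  (cell block A: 4A 0G; cell block B: 0A 3G)
4. 1 gremlin ← cell block A.  (cell block A: 4A 1G; cell block B: 0A 2G)
5. 2 adults → cell block B.  (cell block A: 2A 1G; cell block B: 2A 2G)
6. 1 gremlin ← cell block A.  (cell block A: 2A 2G; cell block B: 2A 1G)
7. 1 adult and 1 gremlin → cell block B.  (cell block A: 1A 1G; cell block B: 3A 2G)
8. 1 adult ← cell block A.  (cell block A: 2A 1G; cell block B: 2A 2G)
9. 1 adult and 1 gremlin → cell block B.  (cell block A: 1A 0G; cell block B: 3A 3G)
10. 1 gremlin ← cell block A.  (cell block A: 1A 1G; cell block B: 3A 2G)
11. 1 adult and 1 gremlin → cell block B.  (cell block A: 0A 0G; cell block B: 4A 3G)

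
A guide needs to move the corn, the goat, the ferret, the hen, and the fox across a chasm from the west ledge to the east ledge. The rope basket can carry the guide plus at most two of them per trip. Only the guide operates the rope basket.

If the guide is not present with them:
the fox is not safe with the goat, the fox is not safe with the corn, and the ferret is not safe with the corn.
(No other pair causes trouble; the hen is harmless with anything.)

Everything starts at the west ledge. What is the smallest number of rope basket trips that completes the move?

5

Counting alone: the guide can take at most 2 across per trip to the east ledge, so moving all 5 needs at least 3 loaded trips out, with a return between consecutive ones — at least 5 crossings.
The plan below uses exactly 5 crossings, so it is optimal:
1. Guide goes to the east ledge with the corn and the goat.
2. Guide goes back to the west ledge alone.
3. Guide goes to the east ledge with the hen.
4. Guide goes back to the west ledge alone.
5. Guide goes to the east ledge with the ferret and the fox.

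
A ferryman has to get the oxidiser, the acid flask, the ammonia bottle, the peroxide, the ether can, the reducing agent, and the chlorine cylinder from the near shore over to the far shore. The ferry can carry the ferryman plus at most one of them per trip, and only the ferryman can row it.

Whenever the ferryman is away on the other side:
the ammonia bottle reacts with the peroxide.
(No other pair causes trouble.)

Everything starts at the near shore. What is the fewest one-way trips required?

13

Counting alone: the ferryman can take at most 1 across per trip to the far shore, so moving all 7 needs at least 7 loaded trips out, with a return between consecutive ones — at least 13 crossings.
The plan below uses exactly 13 crossings, so it is optimal:
1. Ferryman goes to the far shore with the ammonia bottle.
2. Ferryman goes back to the near shore alone.
3. Ferryman goes to the far shore with the oxidiser.
4. Ferryman goes back to the near shore alone.
5. Ferryman goes to the far shore with the acid flask.
6. Ferryman goes back to the near shore alone.
7. Ferryman goes to the far shore with the ether can.
8. Ferryman goes back to the near shore alone.
9. Ferryman goes to the far shore with the reducing agent.
10. Ferryman goes back to the near shore alone.
11. Ferryman goes to the far shore with the chlorine cylinder.
12. Ferryman goes back to the near shore alone.
13. Ferryman goes to the far shore with the peroxide.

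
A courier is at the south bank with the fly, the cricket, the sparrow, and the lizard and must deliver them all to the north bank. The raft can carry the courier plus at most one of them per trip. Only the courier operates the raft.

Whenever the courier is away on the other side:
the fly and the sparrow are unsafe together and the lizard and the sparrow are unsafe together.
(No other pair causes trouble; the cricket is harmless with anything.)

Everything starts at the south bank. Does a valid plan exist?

1. Courier goes to the north bank with the sparrow.
2. Courier goes back to the south bank alone.
3. Courier goes to the north bank with the fly.
4. Courier goes back to the south bank with the sparrow.
5. Courier goes to the north bank with the lizard.
6. Courier goes back to the south bank alone.
7. Courier goes to the north bank with the cricket.
8. Courier goes back to the south bank alone.
9. Courier goes to the north bank with the sparrow.

Yes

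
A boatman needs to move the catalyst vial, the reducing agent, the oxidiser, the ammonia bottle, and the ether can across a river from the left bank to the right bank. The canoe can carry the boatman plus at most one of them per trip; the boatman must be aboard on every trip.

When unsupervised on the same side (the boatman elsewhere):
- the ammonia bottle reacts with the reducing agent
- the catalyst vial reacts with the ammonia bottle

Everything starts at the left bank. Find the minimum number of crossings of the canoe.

Counting alone: the boatman can take at most 1 across per trip to the right bank, so moving all 5 needs at least 5 loaded trips out, with a return between consecutive ones — at least 9 crossings.
The safety rule pushes this higher. Following every safe sequence of crossings, the most of the 5 that can be at the right bank as the canoe arrives there on crossing 9 is 4 — never all 5.
So no plan with fewer than 11 crossings exists, and this one achieves 11:
1. Boatman goes to the right bank with the ammonia bottle.  [the left bank: the catalyst vial, the ether can, the oxidiser, the reducing agent | the right bank: the ammonia bottle]
2. Boatman goes back to the left bank alone.  [the left bank: the catalyst vial, the ether can, the oxidiser, the reducing agent | the right bank: the ammonia bottle]
3. Boatman goes to the right bank with the catalyst vial.  [the left bank: the ether can, the oxidiser, the reducing agent | the right bank: the ammonia bottle, the catalyst vial]
4. Boatman goes back to the left bank with the ammonia bottle.  [the left bank: the ammonia bottle, the ether can, the oxidiser, the reducing agent | the right bank: the catalyst vial]
5. Boatman goes to the right bank with the reducing agent.  [the left bank: the ammonia bottle, the ether can, the oxidiser | the right bank: the catalyst vial, the reducing agent]
6. Boatman goes back to the left bank alone.  [the left bank: the ammonia bottle, the ether can, the oxidiser | the right bank: the catalyst vial, the reducing agent]
7. Boatman goes to the right bank with the oxidiser.  [the left bank: the ammonia bottle, the ether can | the right bank: the catalyst vial, the oxidiser, the reducing agent]
8. Boatman goes back to the left bank alone.  [the left bank: the ammonia bottle, the ether can | the right bank: the catalyst vial, the oxidiser, the reducing agent]
9. Boatman goes to the right bank with the ether can.  [the left bank: the ammonia bottle | the right bank: the catalyst vial, the ether can, the oxidiser, the reducing agent]
10. Boatman goes back to the left bank alone.  [the left bank: the ammonia bottle | the right bank: the catalyst vial, the ether can, the oxidiser, the reducing agent]
11. Boatman goes to the right bank with the ammonia bottle.  [the left bank: — | the right bank: the ammonia bottle, the catalyst vial, the ether can, the oxidiser, the reducing agent]

11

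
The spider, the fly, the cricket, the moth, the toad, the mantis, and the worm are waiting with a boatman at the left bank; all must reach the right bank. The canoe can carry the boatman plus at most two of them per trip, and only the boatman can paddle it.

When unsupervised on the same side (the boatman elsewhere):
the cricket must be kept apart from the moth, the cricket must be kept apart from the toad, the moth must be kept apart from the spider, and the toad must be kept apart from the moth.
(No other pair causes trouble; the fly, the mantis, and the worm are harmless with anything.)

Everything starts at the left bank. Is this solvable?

Yes

1. Boatman goes to the right bank with the cricket and the moth.  [the left bank: the fly, the mantis, the spider, the toad, the worm | the right bank: the cricket, the moth]
2. Boatman goes back to the left bank with the cricket.  [the left bank: the cricket, the fly, the mantis, the spider, the toad, the worm | the right bank: the moth]
3. Boatman goes to the right bank with the cricket and the spider.  [the left bank: the fly, the mantis, the toad, the worm | the right bank: the cricket, the moth, the spider]
4. Boatman goes back to the left bank with the moth.  [the left bank: the fly, the mantis, the moth, the toad, the worm | the right bank: the cricket, the spider]
5. Boatman goes to the right bank with the fly and the moth.  [the left bank: the mantis, the toad, the worm | the right bank: the cricket, the fly, the moth, the spider]
6. Boatman goes back to the left bank with the moth.  [the left bank: the mantis, the moth, the toad, the worm | the right bank: the cricket, the fly, the spider]
7. Boatman goes to the right bank with the mantis and the moth.  [the left bank: the toad, the worm | the right bank: the cricket, the fly, the mantis, the moth, the spider]
8. Boatman goes back to the left bank with the moth.  [the left bank: the moth, the toad, the worm | the right bank: the cricket, the fly, the mantis, the spider]
9. Boatman goes to the right bank with the moth and the worm.  [the left bank: the toad | the right bank: the cricket, the fly, the mantis, the moth, the spider, the worm]
10. Boatman goes back to the left bank with the moth.  [the left bank: the moth, the toad | the right bank: the cricket, the fly, the mantis, the spider, the worm]
11. Boatman goes to the right bank with the moth and the toad.  [the left bank: — | the right bank: the cricket, the fly, the mantis, the moth, the spider, the toad, the worm]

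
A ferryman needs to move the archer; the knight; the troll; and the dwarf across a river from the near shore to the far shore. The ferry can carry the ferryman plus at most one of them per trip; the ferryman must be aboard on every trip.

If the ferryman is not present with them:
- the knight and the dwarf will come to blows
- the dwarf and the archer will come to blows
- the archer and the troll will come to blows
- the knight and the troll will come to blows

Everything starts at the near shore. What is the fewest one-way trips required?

impossible

Whatever the first load, the items left behind include a forbidden pair without the ferryman. No opening move is safe, so no plan exists.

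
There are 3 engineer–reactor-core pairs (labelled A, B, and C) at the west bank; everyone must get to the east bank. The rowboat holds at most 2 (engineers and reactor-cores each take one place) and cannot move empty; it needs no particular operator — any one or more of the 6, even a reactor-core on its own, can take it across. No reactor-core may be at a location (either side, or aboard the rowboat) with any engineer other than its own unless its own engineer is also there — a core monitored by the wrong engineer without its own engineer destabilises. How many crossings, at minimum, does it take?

Counting alone: each trip to the east bank takes at most 2 across and each return brings at least 1 back, so after t trips out (and t−1 returns) at most 2t − (t−1) of the 6 are across; that first reaches 6 at t = 5, so at least 9 crossings are needed.
The safety rule pushes this higher. Following every safe sequence of crossings, the most of the 6 that can be at the east bank as the rowboat arrives there on crossing 9 is 5 — never all 6.
So no plan with fewer than 11 crossings exists, and this one achieves 11:
1. engineer A and reactor-core A cross → the east bank.
2. engineer A crosses ← the west bank.
3. reactor-core B and reactor-core C cross → the east bank.
4. reactor-core A crosses ← the west bank.
5. engineer B and engineer C cross → the east bank.
6. engineer B and reactor-core B cross ← the west bank.
7. engineer A and engineer B cross → the east bank.
8. reactor-core C crosses ← the west bank.
9. reactor-core A and reactor-core B cross → the east bank.
10. engineer C crosses ← the west bank.
11. engineer C and reactor-core C cross → the east bank.

11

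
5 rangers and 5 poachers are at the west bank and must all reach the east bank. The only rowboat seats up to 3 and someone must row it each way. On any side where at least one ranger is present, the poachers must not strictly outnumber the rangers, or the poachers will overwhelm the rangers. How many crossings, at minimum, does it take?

Counting alone: each trip to the east bank takes at most 3 across and each return brings at least 1 back, so after t trips out (and t−1 returns) at most 3t − (t−1) of the 10 are across; that first reaches 10 at t = 5, so at least 9 crossings are needed.
The safety rule pushes this higher. Following every safe sequence of crossings, the most of the 10 that can be at the east bank as the rowboat arrives there on crossing 9 is 9 — never all 10.
So no plan with fewer than 11 crossings exists, and this one achieves 11:
1. 2 poachers → the east bank.  (the west bank: 5R 3P; the east bank: 0R 2P)
2. 1 poacher ← the west bank.  (the west bank: 5R 4P; the east bank: 0R 1P)
3. 3 poachers → the east bank.  (the west bank: 5R 1P; the east bank: 0R 4P)
4. 1 poacher ← the west bank.  (the west bank: 5R 2P; the east bank: 0R 3P)
5. 3 rangers → the east bank.  (the west bank: 2R 2P; the east bank: 3R 3P)
6. 1 ranger and 1 poacher ← the west bank.  (the west bank: 3R 3P; the east bank: 2R 2P)
7. 3 rangers → the east bank.  (the west bank: 0R 3P; the east bank: 5R 2P)
8. 1 poacher ← the west bank.  (the west bank: 0R 4P; the east bank: 5R 1P)
9. 2 poachers → the east bank.  (the west bank: 0R 2P; the east bank: 5R 3P)
10. 1 poacher ← the west bank.  (the west bank: 0R 3P; the east bank: 5R 2P)
11. 3 poachers → the east bank.  (the west bank: 0R 0P; the east bank: 5R 5P)

11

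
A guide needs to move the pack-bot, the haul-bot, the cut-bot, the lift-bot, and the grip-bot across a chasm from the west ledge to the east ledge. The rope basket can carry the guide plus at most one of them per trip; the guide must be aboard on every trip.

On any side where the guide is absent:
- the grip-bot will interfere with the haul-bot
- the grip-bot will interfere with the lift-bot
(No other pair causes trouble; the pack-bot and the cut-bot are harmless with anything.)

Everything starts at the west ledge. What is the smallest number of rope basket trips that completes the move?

Counting alone: the guide can take at most 1 across per trip to the east ledge, so moving all 5 needs at least 5 loaded trips out, with a return between consecutive ones — at least 9 crossings.
The safety rule pushes this higher. Following every safe sequence of crossings, the most of the 5 that can be at the east ledge as the rope basket arrives there on crossing 9 is 4 — never all 5.
So no plan with fewer than 11 crossings exists, and this one achieves 11:
1. Guide goes to the east ledge with the grip-bot.  [the west ledge: the cut-bot, the haul-bot, the lift-bot, the pack-bot | the east ledge: the grip-bot]
2. Guide goes back to the west ledge alone.  [the west ledge: the cut-bot, the haul-bot, the lift-bot, the pack-bot | the east ledge: the grip-bot]
3. Guide goes to the east ledge with the pack-bot.  [the west ledge: the cut-bot, the haul-bot, the lift-bot | the east ledge: the grip-bot, the pack-bot]
4. Guide goes back to the west ledge alone.  [the west ledge: the cut-bot, the haul-bot, the lift-bot | the east ledge: the grip-bot, the pack-bot]
5. Guide goes to the east ledge with the haul-bot.  [the west ledge: the cut-bot, the lift-bot | the east ledge: the grip-bot, the haul-bot, the pack-bot]
6. Guide goes back to the west ledge with the grip-bot.  [the west ledge: the cut-bot, the grip-bot, the lift-bot | the east ledge: the haul-bot, the pack-bot]
7. Guide goes to the east ledge with the lift-bot.  [the west ledge: the cut-bot, the grip-bot | the east ledge: the haul-bot, the lift-bot, the pack-bot]
8. Guide goes back to the west ledge alone.  [the west ledge: the cut-bot, the grip-bot | the east ledge: the haul-bot, the lift-bot, the pack-bot]
9. Guide goes to the east ledge with the cut-bot.  [the west ledge: the grip-bot | the east ledge: the cut-bot, the haul-bot, the lift-bot, the pack-bot]
10. Guide goes back to the west ledge alone.  [the west ledge: the grip-bot | the east ledge: the cut-bot, the haul-bot, the lift-bot, the pack-bot]
11. Guide goes to the east ledge with the grip-bot.  [the west ledge: — | the east ledge: the cut-bot, the grip-bot, the haul-bot, the lift-bot, the pack-bot]

11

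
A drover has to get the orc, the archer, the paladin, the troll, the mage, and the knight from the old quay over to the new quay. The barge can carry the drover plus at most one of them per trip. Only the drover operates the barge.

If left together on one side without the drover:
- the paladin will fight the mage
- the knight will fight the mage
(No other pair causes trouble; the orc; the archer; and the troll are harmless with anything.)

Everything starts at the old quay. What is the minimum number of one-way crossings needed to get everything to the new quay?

Counting alone: the drover can take at most 1 across per trip to the new quay, so moving all 6 needs at least 6 loaded trips out, with a return between consecutive ones — at least 11 crossings.
The safety rule pushes this higher. Following every safe sequence of crossings, the most of the 6 that can be at the new quay as the barge arrives there on crossing 11 is 5 — never all 6.
So no plan with fewer than 13 crossings exists, and this one achieves 13:
1. Drover goes to the new quay with the mage.  [the old quay: the archer, the knight, the orc, the paladin, the troll | the new quay: the mage]
2. Drover goes back to the old quay alone.  [the old quay: the archer, the knight, the orc, the paladin, the troll | the new quay: the mage]
3. Drover goes to the new quay with the orc.  [the old quay: the archer, the knight, the paladin, the troll | the new quay: the mage, the orc]
4. Drover goes back to the old quay alone.  [the old quay: the archer, the knight, the paladin, the troll | the new quay: the mage, the orc]
5. Drover goes to the new quay with the archer.  [the old quay: the knight, the paladin, the troll | the new quay: the archer, the mage, the orc]
6. Drover goes back to the old quay alone.  [the old quay: the knight, the paladin, the troll | the new quay: the archer, the mage, the orc]
7. Drover goes to the new quay with the paladin.  [the old quay: the knight, the troll | the new quay: the archer, the mage, the orc, the paladin]
8. Drover goes back to the old quay with the mage.  [the old quay: the knight, the mage, the troll | the new quay: the archer, the orc, the paladin]
9. Drover goes to the new quay with the knight.  [the old quay: the mage, the troll | the new quay: the archer, the knight, the orc, the paladin]
10. Drover goes back to the old quay alone.  [the old quay: the mage, the troll | the new quay: the archer, the knight, the orc, the paladin]
11. Drover goes to the new quay with the troll.  [the old quay: the mage | the new quay: the archer, the knight, the orc, the paladin, the troll]
12. Drover goes back to the old quay alone.  [the old quay: the mage | the new quay: the archer, the knight, the orc, the paladin, the troll]
13. Drover goes to the new quay with the mage.  [the old quay: — | the new quay: the archer, the knight, the mage, the orc, the paladin, the troll]

13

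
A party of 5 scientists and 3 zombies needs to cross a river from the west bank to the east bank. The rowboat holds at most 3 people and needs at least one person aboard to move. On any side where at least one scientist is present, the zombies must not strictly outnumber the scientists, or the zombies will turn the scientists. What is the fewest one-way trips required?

7

Counting alone: each trip to the east bank takes at most 3 across and each return brings at least 1 back, so after t trips out (and t−1 returns) at most 3t − (t−1) of the 8 are across; that first reaches 8 at t = 4, so at least 7 crossings are needed.
The plan below uses exactly 7 crossings, so it is optimal:
1. 2 zombies → the east bank.  (the west bank: 5S 1Z; the east bank: 0S 2Z)
2. 1 zombie ← the west bank.  (the west bank: 5S 2Z; the east bank: 0S 1Z)
3. 2 scientists and 1 zombie → the east bank.  (the west bank: 3S 1Z; the east bank: 2S 2Z)
4. 1 zombie ← the west bank.  (the west bank: 3S 2Z; the east bank: 2S 1Z)
5. 1 scientist and 2 zombies → the east bank.  (the west bank: 2S 0Z; the east bank: 3S 3Z)
6. 1 zombie ← the west bank.  (the west bank: 2S 1Z; the east bank: 3S 2Z)
7. 2 scientists and 1 zombie → the east bank.  (the west bank: 0S 0Z; the east bank: 5S 3Z)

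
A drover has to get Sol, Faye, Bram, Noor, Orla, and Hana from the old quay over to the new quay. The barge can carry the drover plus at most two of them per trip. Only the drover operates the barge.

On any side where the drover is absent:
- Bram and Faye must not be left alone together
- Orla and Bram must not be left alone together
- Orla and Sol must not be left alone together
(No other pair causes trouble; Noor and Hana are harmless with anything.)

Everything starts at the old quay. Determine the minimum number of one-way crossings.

Counting alone: the drover can take at most 2 across per trip to the new quay, so moving all 6 needs at least 3 loaded trips out, with a return between consecutive ones — at least 5 crossings.
The plan below uses exactly 5 crossings, so it is optimal:
1. Drover goes to the new quay with Bram and Sol.
2. Drover goes back to the old quay alone.
3. Drover goes to the new quay with Hana and Noor.
4. Drover goes back to the old quay alone.
5. Drover goes to the new quay with Faye and Orla.

5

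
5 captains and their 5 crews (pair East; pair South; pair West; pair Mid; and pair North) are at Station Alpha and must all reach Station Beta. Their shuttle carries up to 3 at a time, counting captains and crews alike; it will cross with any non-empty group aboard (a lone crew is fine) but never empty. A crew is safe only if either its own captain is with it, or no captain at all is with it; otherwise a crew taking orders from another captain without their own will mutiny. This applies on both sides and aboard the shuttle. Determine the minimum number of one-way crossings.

11

Counting alone: each trip to Station Beta takes at most 3 across and each return brings at least 1 back, so after t trips out (and t−1 returns) at most 3t − (t−1) of the 10 are across; that first reaches 10 at t = 5, so at least 9 crossings are needed.
The safety rule pushes this higher. Following every safe sequence of crossings, the most of the 10 that can be at Station Beta as the shuttle arrives there on crossing 9 is 9 — never all 10.
So no plan with fewer than 11 crossings exists, and this one achieves 11:
1. captain East and crew East cross → Station Beta.
2. captain East crosses ← Station Alpha.
3. crew Mid, crew South, and crew West cross → Station Beta.
4. crew East crosses ← Station Alpha.
5. captain Mid, captain South, and captain West cross → Station Beta.
6. captain South and crew South cross ← Station Alpha.
7. captain East, captain North, and captain South cross → Station Beta.
8. crew West crosses ← Station Alpha.
9. crew East and crew South cross → Station Beta.
10. crew East crosses ← Station Alpha.
11. crew East, crew North, and crew West cross → Station Beta.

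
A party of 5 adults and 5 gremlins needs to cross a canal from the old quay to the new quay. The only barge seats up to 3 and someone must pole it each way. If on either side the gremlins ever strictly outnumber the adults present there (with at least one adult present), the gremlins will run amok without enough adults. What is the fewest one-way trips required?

Counting alone: each trip to the new quay takes at most 3 across and each return brings at least 1 back, so after t trips out (and t−1 returns) at most 3t − (t−1) of the 10 are across; that first reaches 10 at t = 5, so at least 9 crossings are needed.
The safety rule pushes this higher. Following every safe sequence of crossings, the most of the 10 that can be at the new quay as the barge arrives there on crossing 9 is 9 — never all 10.
So no plan with fewer than 11 crossings exists, and this one achieves 11:
1. 2 gremlins → the new quay.  (the old quay: 5A 3G; the new quay: 0A 2G)
2. 1 gremlin ← the old quay.  (the old quay: 5A 4G; the new quay: 0A 1G)
3. 3 gremlins → the new quay.  (the old quay: 5A 1G; the new quay: 0A 4G)
4. 1 gremlin ← the old quay.  (the old quay: 5A 2G; the new quay: 0A 3G)
5. 3 adults → the new quay.  (the old quay: 2A 2G; the new quay: 3A 3G)
6. 1 adult and 1 gremlin ← the old quay.  (the old quay: 3A 3G; the new quay: 2A 2G)
7. 3 adults → the new quay.  (the old quay: 0A 3G; the new quay: 5A 2G)
8. 1 gremlin ← the old quay.  (the old quay: 0A 4G; the new quay: 5A 1G)
9. 2 gremlins → the new quay.  (the old quay: 0A 2G; the new quay: 5A 3G)
10. 1 gremlin ← the old quay.  (the old quay: 0A 3G; the new quay: 5A 2G)
11. 3 gremlins → the new quay.  (the old quay: 0A 0G; the new quay: 5A 5G)

11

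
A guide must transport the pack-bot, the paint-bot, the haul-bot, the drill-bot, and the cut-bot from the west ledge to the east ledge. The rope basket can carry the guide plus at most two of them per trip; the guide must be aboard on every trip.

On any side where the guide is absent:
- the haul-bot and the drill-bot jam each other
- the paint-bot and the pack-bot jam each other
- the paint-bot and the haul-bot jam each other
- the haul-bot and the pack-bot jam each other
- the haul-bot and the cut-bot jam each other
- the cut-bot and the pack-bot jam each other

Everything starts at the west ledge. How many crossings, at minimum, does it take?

7

Counting alone: the guide can take at most 2 across per trip to the east ledge, so moving all 5 needs at least 3 loaded trips out, with a return between consecutive ones — at least 5 crossings.
The safety rule pushes this higher. Following every safe sequence of crossings, the most of the 5 that can be at the east ledge as the rope basket arrives there on crossing 5 is 4 — never all 5.
So no plan with fewer than 7 crossings exists, and this one achieves 7:
1. Guide goes to the east ledge with the haul-bot and the pack-bot.  [the west ledge: the cut-bot, the drill-bot, the paint-bot | the east ledge: the haul-bot, the pack-bot]
2. Guide goes back to the west ledge with the pack-bot.  [the west ledge: the cut-bot, the drill-bot, the pack-bot, the paint-bot | the east ledge: the haul-bot]
3. Guide goes to the east ledge with the drill-bot and the pack-bot.  [the west ledge: the cut-bot, the paint-bot | the east ledge: the drill-bot, the haul-bot, the pack-bot]
4. Guide goes back to the west ledge with the haul-bot.  [the west ledge: the cut-bot, the haul-bot, the paint-bot | the east ledge: the drill-bot, the pack-bot]
5. Guide goes to the east ledge with the cut-bot and the paint-bot.  [the west ledge: the haul-bot | the east ledge: the cut-bot, the drill-bot, the pack-bot, the paint-bot]
6. Guide goes back to the west ledge with the pack-bot.  [the west ledge: the haul-bot, the pack-bot | the east ledge: the cut-bot, the drill-bot, the paint-bot]
7. Guide goes to the east ledge with the haul-bot and the pack-bot.  [the west ledge: — | the east ledge: the cut-bot, the drill-bot, the haul-bot, the pack-bot, the paint-bot]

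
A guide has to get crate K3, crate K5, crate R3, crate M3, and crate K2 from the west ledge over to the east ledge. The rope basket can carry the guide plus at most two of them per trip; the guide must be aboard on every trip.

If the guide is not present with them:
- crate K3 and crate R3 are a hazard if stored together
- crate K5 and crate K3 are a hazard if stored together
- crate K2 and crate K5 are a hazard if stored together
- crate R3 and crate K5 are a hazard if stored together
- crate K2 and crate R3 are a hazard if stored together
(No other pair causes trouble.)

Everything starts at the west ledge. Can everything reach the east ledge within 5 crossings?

No

Counting alone: the guide can take at most 2 across per trip to the east ledge, so moving all 5 needs at least 3 loaded trips out, with a return between consecutive ones — at least 5 crossings.
The safety rule pushes this higher. Following every safe sequence of crossings, the most of the 5 that can be at the east ledge as the rope basket arrives there on crossing 5 is 4 — never all 5.
So the move cannot be finished within 5 crossings. (The shortest complete plan takes 7:)
1. Guide goes to the east ledge with crate K5 and crate R3.  [the west ledge: crate K2, crate K3, crate M3 | the east ledge: crate K5, crate R3]
2. Guide goes back to the west ledge with crate K5.  [the west ledge: crate K2, crate K3, crate K5, crate M3 | the east ledge: crate R3]
3. Guide goes to the east ledge with crate K2 and crate K3.  [the west ledge: crate K5, crate M3 | the east ledge: crate K2, crate K3, crate R3]
4. Guide goes back to the west ledge with crate R3.  [the west ledge: crate K5, crate M3, crate R3 | the east ledge: crate K2, crate K3]
5. Guide goes to the east ledge with crate K5 and crate M3.  [the west ledge: crate R3 | the east ledge: crate K2, crate K3, crate K5, crate M3]
6. Guide goes back to the west ledge with crate K5.  [the west ledge: crate K5, crate R3 | the east ledge: crate K2, crate K3, crate M3]
7. Guide goes to the east ledge with crate K5 and crate R3.  [the west ledge: — | the east ledge: crate K2, crate K3, crate K5, crate M3, crate R3]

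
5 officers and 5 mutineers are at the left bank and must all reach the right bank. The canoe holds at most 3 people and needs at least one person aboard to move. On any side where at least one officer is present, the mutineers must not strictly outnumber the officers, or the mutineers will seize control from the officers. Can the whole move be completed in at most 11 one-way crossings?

Yes — this plan uses 11 crossings (≤ 11):
1. 2 mutineers → the right bank.  (the left bank: 5O 3M; the right bank: 0O 2M)
2. 1 mutineer ← the left bank.  (the left bank: 5O 4M; the right bank: 0O 1M)
3. 3 mutineers → the right bank.  (the left bank: 5O 1M; the right bank: 0O 4M)
4. 1 mutineer ← the left bank.  (the left bank: 5O 2M; the right bank: 0O 3M)
5. 3 officers → the right bank.  (the left bank: 2O 2M; the right bank: 3O 3M)
6. 1 officer and 1 mutineer ← the left bank.  (the left bank: 3O 3M; the right bank: 2O 2M)
7. 3 officers → the right bank.  (the left bank: 0O 3M; the right bank: 5O 2M)
8. 1 mutineer ← the left bank.  (the left bank: 0O 4M; the right bank: 5O 1M)
9. 2 mutineers → the right bank.  (the left bank: 0O 2M; the right bank: 5O 3M)
10. 1 mutineer ← the left bank.  (the left bank: 0O 3M; the right bank: 5O 2M)
11. 3 mutineers → the right bank.  (the left bank: 0O 0M; the right bank: 5O 5M)

Yes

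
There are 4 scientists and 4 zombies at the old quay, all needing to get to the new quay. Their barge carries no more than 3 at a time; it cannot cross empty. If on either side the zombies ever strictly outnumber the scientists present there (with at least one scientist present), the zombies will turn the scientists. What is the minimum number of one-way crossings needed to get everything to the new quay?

9

Counting alone: each trip to the new quay takes at most 3 across and each return brings at least 1 back, so after t trips out (and t−1 returns) at most 3t − (t−1) of the 8 are across; that first reaches 8 at t = 4, so at least 7 crossings are needed.
The safety rule pushes this higher. Following every safe sequence of crossings, the most of the 8 that can be at the new quay as the barge arrives there on crossing 7 is 7 — never all 8.
So no plan with fewer than 9 crossings exists, and this one achieves 9:
1. 2 zombies → the new quay.  (the old quay: 4S 2Z; the new quay: 0S 2Z)
2. 1 zombie ← the old quay.  (the old quay: 4S 3Z; the new quay: 0S 1Z)
3. 3 zombies → the new quay.  (the old quay: 4S 0Z; the new quay: 0S 4Z)
4. 1 zombie ← the old quay.  (the old quay: 4S 1Z; the new quay: 0S 3Z)
5. 3 scientists → the new quay.  (the old quay: 1S 1Z; the new quay: 3S 3Z)
6. 1 scientist and 1 zombie ← the old quay.  (the old quay: 2S 2Z; the new quay: 2S 2Z)
7. 2 scientists → the new quay.  (the old quay: 0S 2Z; the new quay: 4S 2Z)
8. 1 zombie ← the old quay.  (the old quay: 0S 3Z; the new quay: 4S 1Z)
9. 3 zombies → the new quay.  (the old quay: 0S 0Z; the new quay: 4S 4Z)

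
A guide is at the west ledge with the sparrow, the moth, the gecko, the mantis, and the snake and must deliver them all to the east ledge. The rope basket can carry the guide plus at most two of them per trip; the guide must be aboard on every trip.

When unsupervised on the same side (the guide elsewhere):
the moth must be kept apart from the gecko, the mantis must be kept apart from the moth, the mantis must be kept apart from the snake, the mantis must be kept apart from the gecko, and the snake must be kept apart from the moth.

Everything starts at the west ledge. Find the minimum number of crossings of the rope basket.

Counting alone: the guide can take at most 2 across per trip to the east ledge, so moving all 5 needs at least 3 loaded trips out, with a return between consecutive ones — at least 5 crossings.
The safety rule pushes this higher. Following every safe sequence of crossings, the most of the 5 that can be at the east ledge as the rope basket arrives there on crossing 5 is 4 — never all 5.
So no plan with fewer than 7 crossings exists, and this one achieves 7:
1. Guide goes to the east ledge with the mantis and the moth.  [the west ledge: the gecko, the snake, the sparrow | the east ledge: the mantis, the moth]
2. Guide goes back to the west ledge with the moth.  [the west ledge: the gecko, the moth, the snake, the sparrow | the east ledge: the mantis]
3. Guide goes to the east ledge with the moth and the sparrow.  [the west ledge: the gecko, the snake | the east ledge: the mantis, the moth, the sparrow]
4. Guide goes back to the west ledge with the moth.  [the west ledge: the gecko, the moth, the snake | the east ledge: the mantis, the sparrow]
5. Guide goes to the east ledge with the gecko and the snake.  [the west ledge: the moth | the east ledge: the gecko, the mantis, the snake, the sparrow]
6. Guide goes back to the west ledge with the mantis.  [the west ledge: the mantis, the moth | the east ledge: the gecko, the snake, the sparrow]
7. Guide goes to the east ledge with the mantis and the moth.  [the west ledge: — | the east ledge: the gecko, the mantis, the moth, the snake, the sparrow]

7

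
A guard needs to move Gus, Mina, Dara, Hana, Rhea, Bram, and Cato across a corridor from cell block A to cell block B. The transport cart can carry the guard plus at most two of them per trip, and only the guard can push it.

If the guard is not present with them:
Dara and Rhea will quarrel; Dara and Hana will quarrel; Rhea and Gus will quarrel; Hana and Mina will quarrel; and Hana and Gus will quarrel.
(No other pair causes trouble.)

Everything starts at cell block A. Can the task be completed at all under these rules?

1. Guard goes to cell block B with Hana and Rhea.  [cell block A: Bram, Cato, Dara, Gus, Mina | cell block B: Hana, Rhea]
2. Guard goes back to cell block A alone.  [cell block A: Bram, Cato, Dara, Gus, Mina | cell block B: Hana, Rhea]
3. Guard goes to cell block B with Gus.  [cell block A: Bram, Cato, Dara, Mina | cell block B: Gus, Hana, Rhea]
4. Guard goes back to cell block A with Hana and Rhea.  [cell block A: Bram, Cato, Dara, Hana, Mina, Rhea | cell block B: Gus]
5. Guard goes to cell block B with Dara and Mina.  [cell block A: Bram, Cato, Hana, Rhea | cell block B: Dara, Gus, Mina]
6. Guard goes back to cell block A alone.  [cell block A: Bram, Cato, Hana, Rhea | cell block B: Dara, Gus, Mina]
7. Guard goes to cell block B with Bram and Cato.  [cell block A: Hana, Rhea | cell block B: Bram, Cato, Dara, Gus, Mina]
8. Guard goes back to cell block A alone.  [cell block A: Hana, Rhea | cell block B: Bram, Cato, Dara, Gus, Mina]
9. Guard goes to cell block B with Hana and Rhea.  [cell block A: — | cell block B: Bram, Cato, Dara, Gus, Hana, Mina, Rhea]

Yes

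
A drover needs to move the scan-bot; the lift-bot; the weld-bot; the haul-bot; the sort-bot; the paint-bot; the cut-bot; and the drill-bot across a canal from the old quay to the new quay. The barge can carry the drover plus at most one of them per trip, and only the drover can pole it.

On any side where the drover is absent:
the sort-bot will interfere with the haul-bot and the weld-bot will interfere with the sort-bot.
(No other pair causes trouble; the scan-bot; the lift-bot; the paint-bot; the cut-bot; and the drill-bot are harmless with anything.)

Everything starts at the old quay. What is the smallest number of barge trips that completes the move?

Counting alone: the drover can take at most 1 across per trip to the new quay, so moving all 8 needs at least 8 loaded trips out, with a return between consecutive ones — at least 15 crossings.
The safety rule pushes this higher. Following every safe sequence of crossings, the most of the 8 that can be at the new quay as the barge arrives there on crossing 15 is 7 — never all 8.
So no plan with fewer than 17 crossings exists, and this one achieves 17:
1. Drover goes to the new quay with the sort-bot.
2. Drover goes back to the old quay alone.
3. Drover goes to the new quay with the scan-bot.
4. Drover goes back to the old quay alone.
5. Drover goes to the new quay with the lift-bot.
6. Drover goes back to the old quay alone.
7. Drover goes to the new quay with the weld-bot.
8. Drover goes back to the old quay with the sort-bot.
9. Drover goes to the new quay with the haul-bot.
10. Drover goes back to the old quay alone.
11. Drover goes to the new quay with the paint-bot.
12. Drover goes back to the old quay alone.
13. Drover goes to the new quay with the cut-bot.
14. Drover goes back to the old quay alone.
15. Drover goes to the new quay with the drill-bot.
16. Drover goes back to the old quay alone.
17. Drover goes to the new quay with the sort-bot.

17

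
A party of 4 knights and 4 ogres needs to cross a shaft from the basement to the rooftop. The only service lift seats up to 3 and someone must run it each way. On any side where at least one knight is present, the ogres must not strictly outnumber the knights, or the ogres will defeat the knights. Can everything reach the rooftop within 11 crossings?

Yes

Yes — this plan uses 9 crossings (≤ 11):
1. 2 ogres → the rooftop.  (the basement: 4K 2O; the rooftop: 0K 2O)
2. 1 ogre ← the basement.  (the basement: 4K 3O; the rooftop: 0K 1O)
3. 3 ogres → the rooftop.  (the basement: 4K 0O; the rooftop: 0K 4O)
4. 1 ogre ← the basement.  (the basement: 4K 1O; the rooftop: 0K 3O)
5. 3 knights → the rooftop.  (the basement: 1K 1O; the rooftop: 3K 3O)
6. 1 knight and 1 ogre ← the basement.  (the basement: 2K 2O; the rooftop: 2K 2O)
7. 2 knights → the rooftop.  (the basement: 0K 2O; the rooftop: 4K 2O)
8. 1 ogre ← the basement.  (the basement: 0K 3O; the rooftop: 4K 1O)
9. 3 ogres → the rooftop.  (the basement: 0K 0O; the rooftop: 4K 4O)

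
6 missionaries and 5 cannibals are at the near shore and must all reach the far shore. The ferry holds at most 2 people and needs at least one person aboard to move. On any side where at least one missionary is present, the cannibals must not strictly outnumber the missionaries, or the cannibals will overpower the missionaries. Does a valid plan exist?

1. 2 cannibals → the far shore.  (the near shore: 6M 3C; the far shore: 0M 2C)
2. 1 cannibal ← the near shore.  (the near shore: 6M 4C; the far shore: 0M 1C)
3. 2 cannibals → the far shore.  (the near shore: 6M 2C; the far shore: 0M 3C)
4. 1 cannibal ← the near shore.  (the near shore: 6M 3C; the far shore: 0M 2C)
5. 2 missionaries → the far shore.  (the near shore: 4M 3C; the far shore: 2M 2C)
6. 1 cannibal ← the near shore.  (the near shore: 4M 4C; the far shore: 2M 1C)
7. 1 missionary and 1 cannibal → the far shore.  (the near shore: 3M 3C; the far shore: 3M 2C)
8. 1 missionary ← the near shore.  (the near shore: 4M 3C; the far shore: 2M 2C)
9. 1 missionary and 1 cannibal → the far shore.  (the near shore: 3M 2C; the far shore: 3M 3C)
10. 1 cannibal ← the near shore.  (the near shore: 3M 3C; the far shore: 3M 2C)
11. 1 missionary and 1 cannibal → the far shore.  (the near shore: 2M 2C; the far shore: 4M 3C)
12. 1 missionary ← the near shore.  (the near shore: 3M 2C; the far shore: 3M 3C)
13. 1 missionary and 1 cannibal → the far shore.  (the near shore: 2M 1C; the far shore: 4M 4C)
14. 1 cannibal ← the near shore.  (the near shore: 2M 2C; the far shore: 4M 3C)
15. 1 missionary and 1 cannibal → the far shore.  (the near shore: 1M 1C; the far shore: 5M 4C)
16. 1 missionary ← the near shore.  (the near shore: 2M 1C; the far shore: 4M 4C)
17. 1 missionary and 1 cannibal → the far shore.  (the near shore: 1M 0C; the far shore: 5M 5C)
18. 1 cannibal ← the near shore.  (the near shore: 1M 1C; the far shore: 5M 4C)
19. 1 missionary and 1 cannibal → the far shore.  (the near shore: 0M 0C; the far shore: 6M 5C)

Yes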